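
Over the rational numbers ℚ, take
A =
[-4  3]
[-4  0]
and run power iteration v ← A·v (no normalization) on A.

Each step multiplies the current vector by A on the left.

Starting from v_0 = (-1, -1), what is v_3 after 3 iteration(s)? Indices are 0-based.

v_3 = (-44, -32)

v_0 = (-1, -1).
v_1 = A·v_0 = (1, 4).
v_2 = A·v_1 = (8, -4).
v_3 = A·v_2 = (-44, -32).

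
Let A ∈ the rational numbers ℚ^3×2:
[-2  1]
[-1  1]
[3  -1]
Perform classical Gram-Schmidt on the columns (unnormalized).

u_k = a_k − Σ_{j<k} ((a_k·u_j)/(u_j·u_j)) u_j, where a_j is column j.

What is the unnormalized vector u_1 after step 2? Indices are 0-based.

Step 1: u_0 = a_0 = (-2, -1, 3).
Step 2: u_1 = a_1 − (-3/7)·u_0 = (1/7, 4/7, 2/7).

u_1 = (1/7, 4/7, 2/7)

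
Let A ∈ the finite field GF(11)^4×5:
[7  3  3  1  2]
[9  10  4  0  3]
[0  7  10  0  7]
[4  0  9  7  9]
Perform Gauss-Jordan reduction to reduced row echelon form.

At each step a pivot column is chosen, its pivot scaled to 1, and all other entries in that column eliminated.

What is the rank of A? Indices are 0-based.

pivot(0,0)=7: scale R0 → (1, 2, 2, 8, 5)
  clear (1,0): R1 −= (9)R0 → (0, 3, 8, 5, 2)
  clear (3,0): R3 −= (4)R0 → (0, 3, 1, 8, 0)
pivot(1,1)=3: scale R1 → (0, 1, 10, 9, 8)
  clear (0,1): R0 −= (2)R1 → (1, 0, 4, 1, 0)
  clear (2,1): R2 −= (7)R1 → (0, 0, 6, 3, 6)
  clear (3,1): R3 −= (3)R1 → (0, 0, 4, 3, 9)
pivot(2,2)=6: scale R2 → (0, 0, 1, 6, 1)
  clear (0,2): R0 −= (4)R2 → (1, 0, 0, 10, 7)
  clear (1,2): R1 −= (10)R2 → (0, 1, 0, 4, 9)
  clear (3,2): R3 −= (4)R2 → (0, 0, 0, 1, 5)
pivot(3,3)=1: scale R3 → (0, 0, 0, 1, 5)
  clear (0,3): R0 −= (10)R3 → (1, 0, 0, 0, 1)
  clear (1,3): R1 −= (4)R3 → (0, 1, 0, 0, 0)
  clear (2,3): R2 −= (6)R3 → (0, 0, 1, 0, 4)

rank = 4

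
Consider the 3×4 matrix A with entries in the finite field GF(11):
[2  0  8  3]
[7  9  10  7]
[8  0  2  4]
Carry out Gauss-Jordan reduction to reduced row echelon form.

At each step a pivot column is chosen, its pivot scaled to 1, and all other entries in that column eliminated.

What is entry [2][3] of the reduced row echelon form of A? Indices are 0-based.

pivot(0,0)=2: scale R0 → (1, 0, 4, 7)
  clear (1,0): R1 −= (7)R0 → (0, 9, 4, 2)
  clear (2,0): R2 −= (8)R0 → (0, 0, 3, 3)
pivot(1,1)=9: scale R1 → (0, 1, 9, 10)
pivot(2,2)=3: scale R2 → (0, 0, 1, 1)
  clear (0,2): R0 −= (4)R2 → (1, 0, 0, 3)
  clear (1,2): R1 −= (9)R2 → (0, 1, 0, 1)

M[2][3] = 1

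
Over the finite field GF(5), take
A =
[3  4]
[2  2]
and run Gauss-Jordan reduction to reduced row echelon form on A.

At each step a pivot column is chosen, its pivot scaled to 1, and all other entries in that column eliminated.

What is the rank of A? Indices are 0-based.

[1] R0 /= 3  ⇒  (1, 3)
     R1 -= 2·R0  ⇒  (0, 1)
[2] R1 /= 1  ⇒  (0, 1)
     R0 -= 3·R1  ⇒  (1, 0)

rank = 2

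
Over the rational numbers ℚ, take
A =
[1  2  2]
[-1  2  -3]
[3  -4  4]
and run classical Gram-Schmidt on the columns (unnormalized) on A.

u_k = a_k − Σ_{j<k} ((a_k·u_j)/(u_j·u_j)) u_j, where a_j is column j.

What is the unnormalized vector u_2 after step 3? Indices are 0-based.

u_2 = (3/10, -3/2, -3/5)

Step 1: u_0 = a_0 = (1, -1, 3).
Step 2: u_1 = a_1 − (-12/11)·u_0 = (34/11, 10/11, -8/11).
Step 3: u_2 = a_2 − (17/11)·u_0 − (1/20)·u_1 = (3/10, -3/2, -3/5).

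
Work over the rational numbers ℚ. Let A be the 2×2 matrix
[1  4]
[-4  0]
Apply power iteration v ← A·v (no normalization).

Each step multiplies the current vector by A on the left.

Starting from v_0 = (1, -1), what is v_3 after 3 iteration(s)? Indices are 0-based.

v_3 = (29, 76)

v_0 = (1, -1).
v_1 = A·v_0 = (-3, -4).
v_2 = A·v_1 = (-19, 12).
v_3 = A·v_2 = (29, 76).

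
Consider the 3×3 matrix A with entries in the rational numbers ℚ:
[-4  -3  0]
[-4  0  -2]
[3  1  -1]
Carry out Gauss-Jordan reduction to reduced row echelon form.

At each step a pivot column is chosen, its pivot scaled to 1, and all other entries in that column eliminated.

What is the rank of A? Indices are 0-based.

step 1: normalize row 0 (÷-4) = (1, 3/4, 0)
  row 1: subtract -4×row0 = (0, 3, -2)
  row 2: subtract 3×row0 = (0, -5/4, -1)
step 2: normalize row 1 (÷3) = (0, 1, -2/3)
  row 0: subtract 3/4×row1 = (1, 0, 1/2)
  row 2: subtract -5/4×row1 = (0, 0, -11/6)
step 3: normalize row 2 (÷-11/6) = (0, 0, 1)
  row 0: subtract 1/2×row2 = (1, 0, 0)
  row 1: subtract -2/3×row2 = (0, 1, 0)

rank = 3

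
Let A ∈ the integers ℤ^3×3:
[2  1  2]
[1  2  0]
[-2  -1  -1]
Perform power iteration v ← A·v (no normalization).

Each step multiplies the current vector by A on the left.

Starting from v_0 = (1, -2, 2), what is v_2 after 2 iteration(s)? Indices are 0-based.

v_0 = (1, -2, 2).
v_1 = A·v_0 = (4, -3, -2).
v_2 = A·v_1 = (1, -2, -3).

v_2 = (1, -2, -3)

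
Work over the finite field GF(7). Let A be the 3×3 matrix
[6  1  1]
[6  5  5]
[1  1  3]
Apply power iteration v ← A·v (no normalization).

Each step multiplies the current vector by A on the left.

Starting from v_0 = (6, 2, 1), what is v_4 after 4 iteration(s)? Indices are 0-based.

v_4 = (6, 2, 2)

v_0 = (6, 2, 1).
v_1 = A·v_0 = (4, 2, 4).
v_2 = A·v_1 = (2, 5, 4).
v_3 = A·v_2 = (0, 1, 5).
v_4 = A·v_3 = (6, 2, 2).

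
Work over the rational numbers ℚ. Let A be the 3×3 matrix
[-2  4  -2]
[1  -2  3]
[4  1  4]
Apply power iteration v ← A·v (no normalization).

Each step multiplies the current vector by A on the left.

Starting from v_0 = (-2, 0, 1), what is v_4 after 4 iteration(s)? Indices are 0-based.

v_0 = (-2, 0, 1).
v_1 = A·v_0 = (2, 1, -4).
v_2 = A·v_1 = (8, -12, -7).
v_3 = A·v_2 = (-50, 11, -8).
v_4 = A·v_3 = (160, -96, -221).

v_4 = (160, -96, -221)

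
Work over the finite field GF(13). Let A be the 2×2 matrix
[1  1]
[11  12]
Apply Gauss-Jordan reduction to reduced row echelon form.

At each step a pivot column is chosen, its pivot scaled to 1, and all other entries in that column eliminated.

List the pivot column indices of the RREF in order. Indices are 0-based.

pivot(0,0)=1: scale R0 → (1, 1)
  clear (1,0): R1 −= (11)R0 → (0, 1)
pivot(1,1)=1: scale R1 → (0, 1)
  clear (0,1): R0 −= (1)R1 → (1, 0)

pivot columns: 0, 1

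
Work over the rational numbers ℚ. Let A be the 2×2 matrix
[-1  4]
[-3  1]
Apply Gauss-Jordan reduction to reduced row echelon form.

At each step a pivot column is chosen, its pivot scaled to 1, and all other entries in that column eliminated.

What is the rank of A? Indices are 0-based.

rank = 2

pivot(0,0)=-1: scale R0 → (1, -4)
  clear (1,0): R1 −= (-3)R0 → (0, -11)
pivot(1,1)=-11: scale R1 → (0, 1)
  clear (0,1): R0 −= (-4)R1 → (1, 0)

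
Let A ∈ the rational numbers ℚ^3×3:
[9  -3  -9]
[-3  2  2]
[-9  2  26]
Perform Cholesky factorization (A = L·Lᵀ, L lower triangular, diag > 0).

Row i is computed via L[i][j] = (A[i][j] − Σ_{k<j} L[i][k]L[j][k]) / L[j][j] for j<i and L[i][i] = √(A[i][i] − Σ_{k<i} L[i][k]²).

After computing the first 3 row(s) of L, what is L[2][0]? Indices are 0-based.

L[2][0] = -3

Step 1: L[0][0] = √(9) = 3.
  L[1][0] = (-3) / L[0][0] = -1.
Step 2: L[1][1] = √(1) = 1.
  L[2][0] = (-9) / L[0][0] = -3.
  L[2][1] = (-1) / L[1][1] = -1.
Step 3: L[2][2] = √(16) = 4.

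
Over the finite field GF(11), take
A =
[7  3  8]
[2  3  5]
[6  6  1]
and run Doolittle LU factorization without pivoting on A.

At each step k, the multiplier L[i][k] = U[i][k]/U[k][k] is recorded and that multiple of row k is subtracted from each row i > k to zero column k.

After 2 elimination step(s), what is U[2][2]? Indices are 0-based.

U[2][2] = 3

[col 0] pivot 7
  R1 -= 5*R0 → (0, 10, 9)  (L[1][0] := 5)
  R2 -= 4*R0 → (0, 5, 2)  (L[2][0] := 4)
[col 1] pivot 10
  R2 -= 6*R1 → (0, 0, 3)  (L[2][1] := 6)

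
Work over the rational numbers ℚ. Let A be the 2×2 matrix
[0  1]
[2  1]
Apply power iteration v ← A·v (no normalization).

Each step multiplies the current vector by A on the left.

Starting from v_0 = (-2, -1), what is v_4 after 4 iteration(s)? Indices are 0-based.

v_4 = (-17, -31)

v_0 = (-2, -1).
v_1 = A·v_0 = (-1, -5).
v_2 = A·v_1 = (-5, -7).
v_3 = A·v_2 = (-7, -17).
v_4 = A·v_3 = (-17, -31).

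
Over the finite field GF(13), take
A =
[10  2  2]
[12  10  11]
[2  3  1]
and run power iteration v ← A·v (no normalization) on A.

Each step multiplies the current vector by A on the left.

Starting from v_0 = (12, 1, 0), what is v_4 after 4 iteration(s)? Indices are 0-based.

v_0 = (12, 1, 0).
v_1 = A·v_0 = (5, 11, 1).
v_2 = A·v_1 = (9, 12, 5).
v_3 = A·v_2 = (7, 10, 7).
v_4 = A·v_3 = (0, 1, 12).

v_4 = (0, 1, 12)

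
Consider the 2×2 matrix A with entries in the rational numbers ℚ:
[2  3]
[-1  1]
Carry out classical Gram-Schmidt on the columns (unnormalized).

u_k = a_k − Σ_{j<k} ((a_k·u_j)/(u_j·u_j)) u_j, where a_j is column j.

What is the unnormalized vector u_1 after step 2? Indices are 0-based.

Step 1: u_0 = a_0 = (2, -1).
Step 2: u_1 = a_1 − (1)·u_0 = (1, 2).

u_1 = (1, 2)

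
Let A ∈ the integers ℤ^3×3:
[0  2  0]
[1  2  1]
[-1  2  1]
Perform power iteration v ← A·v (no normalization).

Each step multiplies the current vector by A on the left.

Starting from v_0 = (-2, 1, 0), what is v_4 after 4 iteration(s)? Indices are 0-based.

v_0 = (-2, 1, 0).
v_1 = A·v_0 = (2, 0, 4).
v_2 = A·v_1 = (0, 6, 2).
v_3 = A·v_2 = (12, 14, 14).
v_4 = A·v_3 = (28, 54, 30).

v_4 = (28, 54, 30)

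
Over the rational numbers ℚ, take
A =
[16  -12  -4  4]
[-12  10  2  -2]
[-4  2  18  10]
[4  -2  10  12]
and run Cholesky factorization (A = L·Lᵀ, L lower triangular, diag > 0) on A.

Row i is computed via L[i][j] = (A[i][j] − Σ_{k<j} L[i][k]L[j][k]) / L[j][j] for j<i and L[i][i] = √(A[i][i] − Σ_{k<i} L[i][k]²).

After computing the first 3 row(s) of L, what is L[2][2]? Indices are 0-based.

Step 1: L[0][0] = √(16) = 4.
  L[1][0] = (-12) / L[0][0] = -3.
Step 2: L[1][1] = √(1) = 1.
  L[2][0] = (-4) / L[0][0] = -1.
  L[2][1] = (-1) / L[1][1] = -1.
Step 3: L[2][2] = √(16) = 4.

L[2][2] = 4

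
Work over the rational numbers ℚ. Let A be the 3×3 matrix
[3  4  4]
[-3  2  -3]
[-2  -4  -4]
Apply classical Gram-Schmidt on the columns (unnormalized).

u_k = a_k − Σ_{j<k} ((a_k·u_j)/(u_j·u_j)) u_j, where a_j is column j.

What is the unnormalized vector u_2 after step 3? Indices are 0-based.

Step 1: u_0 = a_0 = (3, -3, -2).
Step 2: u_1 = a_1 − (7/11)·u_0 = (23/11, 43/11, -30/11).
Step 3: u_2 = a_2 − (29/22)·u_0 − (83/298)·u_1 = (-80/149, -20/149, -90/149).

u_2 = (-80/149, -20/149, -90/149)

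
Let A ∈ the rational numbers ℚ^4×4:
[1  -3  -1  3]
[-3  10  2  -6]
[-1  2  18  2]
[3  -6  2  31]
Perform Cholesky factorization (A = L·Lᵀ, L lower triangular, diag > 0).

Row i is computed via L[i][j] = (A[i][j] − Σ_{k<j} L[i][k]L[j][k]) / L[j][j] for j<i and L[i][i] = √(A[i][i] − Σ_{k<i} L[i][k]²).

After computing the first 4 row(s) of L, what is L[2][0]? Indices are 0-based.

L[2][0] = -1

Step 1: L[0][0] = √(1) = 1.
  L[1][0] = (-3) / L[0][0] = -3.
Step 2: L[1][1] = √(1) = 1.
  L[2][0] = (-1) / L[0][0] = -1.
  L[2][1] = (-1) / L[1][1] = -1.
Step 3: L[2][2] = √(16) = 4.
  L[3][0] = (3) / L[0][0] = 3.
  L[3][1] = (3) / L[1][1] = 3.
  L[3][2] = (8) / L[2][2] = 2.
Step 4: L[3][3] = √(9) = 3.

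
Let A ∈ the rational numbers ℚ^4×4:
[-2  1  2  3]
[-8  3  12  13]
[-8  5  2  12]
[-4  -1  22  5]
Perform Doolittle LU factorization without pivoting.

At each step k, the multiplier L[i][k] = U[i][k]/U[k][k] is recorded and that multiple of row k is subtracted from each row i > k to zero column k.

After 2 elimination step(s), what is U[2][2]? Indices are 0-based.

U[2][2] = -2

[col 0] pivot -2
  R1 -= 4*R0 → (0, -1, 4, 1)  (L[1][0] := 4)
  R2 -= 4*R0 → (0, 1, -6, 0)  (L[2][0] := 4)
  R3 -= 2*R0 → (0, -3, 18, -1)  (L[3][0] := 2)
[col 1] pivot -1
  R2 -= -1*R1 → (0, 0, -2, 1)  (L[2][1] := -1)
  R3 -= 3*R1 → (0, 0, 6, -4)  (L[3][1] := 3)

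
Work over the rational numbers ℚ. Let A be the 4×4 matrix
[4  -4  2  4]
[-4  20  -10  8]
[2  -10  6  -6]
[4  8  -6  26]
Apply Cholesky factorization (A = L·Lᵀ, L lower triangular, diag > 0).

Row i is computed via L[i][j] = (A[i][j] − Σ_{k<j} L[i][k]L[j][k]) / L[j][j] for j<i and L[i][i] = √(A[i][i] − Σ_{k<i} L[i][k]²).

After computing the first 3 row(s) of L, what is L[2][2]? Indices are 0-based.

Step 1: L[0][0] = √(4) = 2.
  L[1][0] = (-4) / L[0][0] = -2.
Step 2: L[1][1] = √(16) = 4.
  L[2][0] = (2) / L[0][0] = 1.
  L[2][1] = (-8) / L[1][1] = -2.
Step 3: L[2][2] = √(1) = 1.

L[2][2] = 1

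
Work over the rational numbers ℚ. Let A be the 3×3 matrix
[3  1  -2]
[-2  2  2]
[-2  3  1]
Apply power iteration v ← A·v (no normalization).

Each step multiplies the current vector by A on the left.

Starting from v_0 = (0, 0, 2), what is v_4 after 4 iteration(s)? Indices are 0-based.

v_4 = (-284, 548, 550)

v_0 = (0, 0, 2).
v_1 = A·v_0 = (-4, 4, 2).
v_2 = A·v_1 = (-12, 20, 22).
v_3 = A·v_2 = (-60, 108, 106).
v_4 = A·v_3 = (-284, 548, 550).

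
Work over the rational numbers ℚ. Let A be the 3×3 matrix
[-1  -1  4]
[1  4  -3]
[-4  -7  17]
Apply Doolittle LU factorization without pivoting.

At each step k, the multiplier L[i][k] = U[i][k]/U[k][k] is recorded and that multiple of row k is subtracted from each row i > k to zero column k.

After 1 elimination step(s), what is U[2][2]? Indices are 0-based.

U[2][2] = 1

k=0: U[0][0]=-1
  eliminate (1,0): mult=-1, new row 1: (0, 3, 1); set L[1][0]=-1
  eliminate (2,0): mult=4, new row 2: (0, -3, 1); set L[2][0]=4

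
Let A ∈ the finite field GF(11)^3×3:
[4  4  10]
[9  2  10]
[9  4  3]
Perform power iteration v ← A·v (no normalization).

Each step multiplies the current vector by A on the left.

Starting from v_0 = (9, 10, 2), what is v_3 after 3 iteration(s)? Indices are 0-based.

v_0 = (9, 10, 2).
v_1 = A·v_0 = (8, 0, 6).
v_2 = A·v_1 = (4, 0, 2).
v_3 = A·v_2 = (3, 1, 9).

v_3 = (3, 1, 9)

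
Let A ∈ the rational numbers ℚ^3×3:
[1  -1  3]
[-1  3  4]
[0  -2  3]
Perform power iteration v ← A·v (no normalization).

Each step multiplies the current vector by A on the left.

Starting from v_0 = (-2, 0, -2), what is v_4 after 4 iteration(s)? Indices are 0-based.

v_0 = (-2, 0, -2).
v_1 = A·v_0 = (-8, -6, -6).
v_2 = A·v_1 = (-20, -34, -6).
v_3 = A·v_2 = (-4, -106, 50).
v_4 = A·v_3 = (252, -114, 362).

v_4 = (252, -114, 362)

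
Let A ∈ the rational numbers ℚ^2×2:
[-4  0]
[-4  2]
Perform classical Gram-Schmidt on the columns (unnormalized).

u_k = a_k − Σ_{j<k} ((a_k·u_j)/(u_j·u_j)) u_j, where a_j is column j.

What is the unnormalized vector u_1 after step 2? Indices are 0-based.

Step 1: u_0 = a_0 = (-4, -4).
Step 2: u_1 = a_1 − (-1/4)·u_0 = (-1, 1).

u_1 = (-1, 1)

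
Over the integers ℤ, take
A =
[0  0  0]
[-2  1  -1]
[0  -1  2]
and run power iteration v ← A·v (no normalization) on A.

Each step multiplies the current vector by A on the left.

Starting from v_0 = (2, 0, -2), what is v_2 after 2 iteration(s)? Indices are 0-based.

v_0 = (2, 0, -2).
v_1 = A·v_0 = (0, -2, -4).
v_2 = A·v_1 = (0, 2, -6).

v_2 = (0, 2, -6)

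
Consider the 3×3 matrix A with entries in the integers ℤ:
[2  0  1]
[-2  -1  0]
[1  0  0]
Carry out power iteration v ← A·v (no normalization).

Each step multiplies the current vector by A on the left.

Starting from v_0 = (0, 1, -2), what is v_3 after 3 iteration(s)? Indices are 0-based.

v_0 = (0, 1, -2).
v_1 = A·v_0 = (-2, -1, 0).
v_2 = A·v_1 = (-4, 5, -2).
v_3 = A·v_2 = (-10, 3, -4).

v_3 = (-10, 3, -4)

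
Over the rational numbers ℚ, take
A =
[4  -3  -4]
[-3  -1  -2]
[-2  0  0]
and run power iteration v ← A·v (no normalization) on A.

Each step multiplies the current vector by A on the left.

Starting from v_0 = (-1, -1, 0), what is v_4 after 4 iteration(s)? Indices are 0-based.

v_0 = (-1, -1, 0).
v_1 = A·v_0 = (-1, 4, 2).
v_2 = A·v_1 = (-24, -5, 2).
v_3 = A·v_2 = (-89, 73, 48).
v_4 = A·v_3 = (-767, 98, 178).

v_4 = (-767, 98, 178)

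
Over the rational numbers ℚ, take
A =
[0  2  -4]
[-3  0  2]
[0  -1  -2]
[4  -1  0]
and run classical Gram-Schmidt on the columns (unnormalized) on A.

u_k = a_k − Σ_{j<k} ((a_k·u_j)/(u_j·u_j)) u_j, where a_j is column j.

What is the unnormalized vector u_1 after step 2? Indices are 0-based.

u_1 = (2, -12/25, -1, -9/25)

Step 1: u_0 = a_0 = (0, -3, 0, 4).
Step 2: u_1 = a_1 − (-4/25)·u_0 = (2, -12/25, -1, -9/25).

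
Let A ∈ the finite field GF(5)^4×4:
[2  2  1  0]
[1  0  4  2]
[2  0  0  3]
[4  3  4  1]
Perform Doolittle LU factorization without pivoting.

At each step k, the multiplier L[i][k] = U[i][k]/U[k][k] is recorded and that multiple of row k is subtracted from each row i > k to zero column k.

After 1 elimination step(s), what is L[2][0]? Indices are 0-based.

k=0: U[0][0]=2
  eliminate (1,0): mult=3, new row 1: (0, 4, 1, 2); set L[1][0]=3
  eliminate (2,0): mult=1, new row 2: (0, 3, 4, 3); set L[2][0]=1
  eliminate (3,0): mult=2, new row 3: (0, 4, 2, 1); set L[3][0]=2

L[2][0] = 1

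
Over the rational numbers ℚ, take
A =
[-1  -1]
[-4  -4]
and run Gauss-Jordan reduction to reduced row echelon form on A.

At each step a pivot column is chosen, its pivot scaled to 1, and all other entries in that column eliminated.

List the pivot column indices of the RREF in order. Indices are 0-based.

pivot(0,0)=-1: scale R0 → (1, 1)
  clear (1,0): R1 −= (-4)R0 → (0, 0)
col 1: no nonzero at/below row 1; advance.

pivot columns: 0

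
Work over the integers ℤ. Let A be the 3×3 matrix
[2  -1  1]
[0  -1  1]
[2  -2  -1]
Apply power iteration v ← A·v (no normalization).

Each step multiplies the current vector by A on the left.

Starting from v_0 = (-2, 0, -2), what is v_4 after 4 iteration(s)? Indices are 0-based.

v_0 = (-2, 0, -2).
v_1 = A·v_0 = (-6, -2, -2).
v_2 = A·v_1 = (-12, 0, -6).
v_3 = A·v_2 = (-30, -6, -18).
v_4 = A·v_3 = (-72, -12, -30).

v_4 = (-72, -12, -30)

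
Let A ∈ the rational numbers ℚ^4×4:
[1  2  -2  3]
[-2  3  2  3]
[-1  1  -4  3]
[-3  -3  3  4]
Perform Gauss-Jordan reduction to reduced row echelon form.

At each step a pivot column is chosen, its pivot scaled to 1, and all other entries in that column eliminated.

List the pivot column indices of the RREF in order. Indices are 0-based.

pivot columns: 0, 1, 2, 3

[1] R0 /= 1  ⇒  (1, 2, -2, 3)
     R1 -= -2·R0  ⇒  (0, 7, -2, 9)
     R2 -= -1·R0  ⇒  (0, 3, -6, 6)
     R3 -= -3·R0  ⇒  (0, 3, -3, 13)
[2] R1 /= 7  ⇒  (0, 1, -2/7, 9/7)
     R0 -= 2·R1  ⇒  (1, 0, -10/7, 3/7)
     R2 -= 3·R1  ⇒  (0, 0, -36/7, 15/7)
     R3 -= 3·R1  ⇒  (0, 0, -15/7, 64/7)
[3] R2 /= -36/7  ⇒  (0, 0, 1, -5/12)
     R0 -= -10/7·R2  ⇒  (1, 0, 0, -1/6)
     R1 -= -2/7·R2  ⇒  (0, 1, 0, 7/6)
     R3 -= -15/7·R2  ⇒  (0, 0, 0, 33/4)
[4] R3 /= 33/4  ⇒  (0, 0, 0, 1)
     R0 -= -1/6·R3  ⇒  (1, 0, 0, 0)
     R1 -= 7/6·R3  ⇒  (0, 1, 0, 0)
     R2 -= -5/12·R3  ⇒  (0, 0, 1, 0)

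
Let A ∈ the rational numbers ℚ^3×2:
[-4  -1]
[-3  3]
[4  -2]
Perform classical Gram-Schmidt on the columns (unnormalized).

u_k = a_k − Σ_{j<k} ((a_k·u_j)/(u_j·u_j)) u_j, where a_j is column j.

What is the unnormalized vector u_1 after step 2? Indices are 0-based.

Step 1: u_0 = a_0 = (-4, -3, 4).
Step 2: u_1 = a_1 − (-13/41)·u_0 = (-93/41, 84/41, -30/41).

u_1 = (-93/41, 84/41, -30/41)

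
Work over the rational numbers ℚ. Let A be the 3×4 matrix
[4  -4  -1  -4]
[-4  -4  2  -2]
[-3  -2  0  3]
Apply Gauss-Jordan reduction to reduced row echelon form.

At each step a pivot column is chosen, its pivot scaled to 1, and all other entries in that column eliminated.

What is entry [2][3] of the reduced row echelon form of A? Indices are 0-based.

pivot(0,0)=4: scale R0 → (1, -1, -1/4, -1)
  clear (1,0): R1 −= (-4)R0 → (0, -8, 1, -6)
  clear (2,0): R2 −= (-3)R0 → (0, -5, -3/4, 0)
pivot(1,1)=-8: scale R1 → (0, 1, -1/8, 3/4)
  clear (0,1): R0 −= (-1)R1 → (1, 0, -3/8, -1/4)
  clear (2,1): R2 −= (-5)R1 → (0, 0, -11/8, 15/4)
pivot(2,2)=-11/8: scale R2 → (0, 0, 1, -30/11)
  clear (0,2): R0 −= (-3/8)R2 → (1, 0, 0, -14/11)
  clear (1,2): R1 −= (-1/8)R2 → (0, 1, 0, 9/22)

M[2][3] = -30/11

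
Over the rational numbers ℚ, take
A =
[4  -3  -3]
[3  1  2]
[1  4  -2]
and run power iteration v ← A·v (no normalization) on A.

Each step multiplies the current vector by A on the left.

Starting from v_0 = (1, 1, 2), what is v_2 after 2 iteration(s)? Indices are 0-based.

v_2 = (-47, -5, 25)

v_0 = (1, 1, 2).
v_1 = A·v_0 = (-5, 8, 1).
v_2 = A·v_1 = (-47, -5, 25).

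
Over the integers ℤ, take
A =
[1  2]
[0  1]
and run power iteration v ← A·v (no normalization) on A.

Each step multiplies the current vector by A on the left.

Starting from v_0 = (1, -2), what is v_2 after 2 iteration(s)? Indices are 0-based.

v_2 = (-7, -2)

v_0 = (1, -2).
v_1 = A·v_0 = (-3, -2).
v_2 = A·v_1 = (-7, -2).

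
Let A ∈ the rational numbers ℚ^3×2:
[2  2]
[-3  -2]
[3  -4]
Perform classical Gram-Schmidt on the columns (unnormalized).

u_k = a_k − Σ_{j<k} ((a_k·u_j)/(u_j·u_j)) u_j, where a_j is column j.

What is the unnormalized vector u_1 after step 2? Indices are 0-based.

u_1 = (24/11, -25/11, -41/11)

Step 1: u_0 = a_0 = (2, -3, 3).
Step 2: u_1 = a_1 − (-1/11)·u_0 = (24/11, -25/11, -41/11).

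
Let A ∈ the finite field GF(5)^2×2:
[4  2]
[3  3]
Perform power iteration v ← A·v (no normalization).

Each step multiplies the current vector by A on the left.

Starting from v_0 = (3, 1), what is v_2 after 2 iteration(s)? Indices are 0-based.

v_0 = (3, 1).
v_1 = A·v_0 = (4, 2).
v_2 = A·v_1 = (0, 3).

v_2 = (0, 3)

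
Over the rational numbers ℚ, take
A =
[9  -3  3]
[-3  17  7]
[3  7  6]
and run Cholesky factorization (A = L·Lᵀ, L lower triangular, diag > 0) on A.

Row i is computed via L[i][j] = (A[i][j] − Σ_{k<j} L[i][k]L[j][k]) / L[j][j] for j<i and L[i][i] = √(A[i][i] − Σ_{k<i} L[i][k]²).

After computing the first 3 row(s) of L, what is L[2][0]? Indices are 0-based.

L[2][0] = 1

Step 1: L[0][0] = √(9) = 3.
  L[1][0] = (-3) / L[0][0] = -1.
Step 2: L[1][1] = √(16) = 4.
  L[2][0] = (3) / L[0][0] = 1.
  L[2][1] = (8) / L[1][1] = 2.
Step 3: L[2][2] = √(1) = 1.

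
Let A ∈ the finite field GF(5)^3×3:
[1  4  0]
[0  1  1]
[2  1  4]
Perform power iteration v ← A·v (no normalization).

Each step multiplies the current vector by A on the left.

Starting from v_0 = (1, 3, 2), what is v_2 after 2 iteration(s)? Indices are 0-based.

v_0 = (1, 3, 2).
v_1 = A·v_0 = (3, 0, 3).
v_2 = A·v_1 = (3, 3, 3).

v_2 = (3, 3, 3)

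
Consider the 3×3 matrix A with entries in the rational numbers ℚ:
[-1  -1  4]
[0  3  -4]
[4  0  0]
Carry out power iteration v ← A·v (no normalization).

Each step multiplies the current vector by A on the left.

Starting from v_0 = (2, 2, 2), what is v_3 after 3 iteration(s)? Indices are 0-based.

v_3 = (72, -178, 120)

v_0 = (2, 2, 2).
v_1 = A·v_0 = (4, -2, 8).
v_2 = A·v_1 = (30, -38, 16).
v_3 = A·v_2 = (72, -178, 120).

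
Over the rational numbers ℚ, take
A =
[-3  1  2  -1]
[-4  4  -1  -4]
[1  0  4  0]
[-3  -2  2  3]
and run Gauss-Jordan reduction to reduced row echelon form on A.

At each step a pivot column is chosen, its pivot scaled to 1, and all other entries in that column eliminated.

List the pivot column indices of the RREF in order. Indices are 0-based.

pivot(0,0)=-3: scale R0 → (1, -1/3, -2/3, 1/3)
  clear (1,0): R1 −= (-4)R0 → (0, 8/3, -11/3, -8/3)
  clear (2,0): R2 −= (1)R0 → (0, 1/3, 14/3, -1/3)
  clear (3,0): R3 −= (-3)R0 → (0, -3, 0, 4)
pivot(1,1)=8/3: scale R1 → (0, 1, -11/8, -1)
  clear (0,1): R0 −= (-1/3)R1 → (1, 0, -9/8, 0)
  clear (2,1): R2 −= (1/3)R1 → (0, 0, 41/8, 0)
  clear (3,1): R3 −= (-3)R1 → (0, 0, -33/8, 1)
pivot(2,2)=41/8: scale R2 → (0, 0, 1, 0)
  clear (0,2): R0 −= (-9/8)R2 → (1, 0, 0, 0)
  clear (1,2): R1 −= (-11/8)R2 → (0, 1, 0, -1)
  clear (3,2): R3 −= (-33/8)R2 → (0, 0, 0, 1)
pivot(3,3)=1: scale R3 → (0, 0, 0, 1)
  clear (1,3): R1 −= (-1)R3 → (0, 1, 0, 0)

pivot columns: 0, 1, 2, 3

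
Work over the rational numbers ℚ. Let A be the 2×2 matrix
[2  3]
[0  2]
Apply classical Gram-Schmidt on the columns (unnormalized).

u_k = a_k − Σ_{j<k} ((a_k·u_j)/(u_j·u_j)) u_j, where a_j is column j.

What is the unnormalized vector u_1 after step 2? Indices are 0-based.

u_1 = (0, 2)

Step 1: u_0 = a_0 = (2, 0).
Step 2: u_1 = a_1 − (3/2)·u_0 = (0, 2).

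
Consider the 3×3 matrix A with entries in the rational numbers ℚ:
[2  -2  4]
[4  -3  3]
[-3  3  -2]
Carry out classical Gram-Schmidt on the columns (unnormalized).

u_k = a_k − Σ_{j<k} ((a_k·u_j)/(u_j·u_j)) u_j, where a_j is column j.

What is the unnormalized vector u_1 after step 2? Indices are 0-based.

u_1 = (-8/29, 13/29, 12/29)

Step 1: u_0 = a_0 = (2, 4, -3).
Step 2: u_1 = a_1 − (-25/29)·u_0 = (-8/29, 13/29, 12/29).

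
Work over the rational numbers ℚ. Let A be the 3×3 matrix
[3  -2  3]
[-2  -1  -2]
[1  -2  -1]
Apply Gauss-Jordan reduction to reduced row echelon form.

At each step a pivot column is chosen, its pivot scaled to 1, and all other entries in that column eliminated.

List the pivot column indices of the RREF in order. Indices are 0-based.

pivot(0,0)=3: scale R0 → (1, -2/3, 1)
  clear (1,0): R1 −= (-2)R0 → (0, -7/3, 0)
  clear (2,0): R2 −= (1)R0 → (0, -4/3, -2)
pivot(1,1)=-7/3: scale R1 → (0, 1, 0)
  clear (0,1): R0 −= (-2/3)R1 → (1, 0, 1)
  clear (2,1): R2 −= (-4/3)R1 → (0, 0, -2)
pivot(2,2)=-2: scale R2 → (0, 0, 1)
  clear (0,2): R0 −= (1)R2 → (1, 0, 0)

pivot columns: 0, 1, 2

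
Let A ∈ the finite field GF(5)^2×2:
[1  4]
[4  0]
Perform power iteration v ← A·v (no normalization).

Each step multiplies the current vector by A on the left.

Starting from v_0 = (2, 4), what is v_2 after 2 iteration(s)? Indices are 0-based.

v_0 = (2, 4).
v_1 = A·v_0 = (3, 3).
v_2 = A·v_1 = (0, 2).

v_2 = (0, 2)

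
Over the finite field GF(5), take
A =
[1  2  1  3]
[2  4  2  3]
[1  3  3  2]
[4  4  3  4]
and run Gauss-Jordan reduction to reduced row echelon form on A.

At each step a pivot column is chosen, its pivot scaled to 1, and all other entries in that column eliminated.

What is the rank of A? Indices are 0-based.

[1] R0 /= 1  ⇒  (1, 2, 1, 3)
     R1 -= 2·R0  ⇒  (0, 0, 0, 2)
     R2 -= 1·R0  ⇒  (0, 1, 2, 4)
     R3 -= 4·R0  ⇒  (0, 1, 4, 2)
[2] R1 <-> R2
[2] R1 /= 1  ⇒  (0, 1, 2, 4)
     R0 -= 2·R1  ⇒  (1, 0, 2, 0)
     R3 -= 1·R1  ⇒  (0, 0, 2, 3)
[3] R2 <-> R3
[3] R2 /= 2  ⇒  (0, 0, 1, 4)
     R0 -= 2·R2  ⇒  (1, 0, 0, 2)
     R1 -= 2·R2  ⇒  (0, 1, 0, 1)
[4] R3 /= 2  ⇒  (0, 0, 0, 1)
     R0 -= 2·R3  ⇒  (1, 0, 0, 0)
     R1 -= 1·R3  ⇒  (0, 1, 0, 0)
     R2 -= 4·R3  ⇒  (0, 0, 1, 0)

rank = 4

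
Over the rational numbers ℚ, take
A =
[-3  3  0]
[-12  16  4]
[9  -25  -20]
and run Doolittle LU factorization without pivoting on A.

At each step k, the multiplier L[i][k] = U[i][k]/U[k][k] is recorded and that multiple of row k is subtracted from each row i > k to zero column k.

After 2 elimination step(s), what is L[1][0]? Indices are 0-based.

L[1][0] = 4

k=0: U[0][0]=-3
  eliminate (1,0): mult=4, new row 1: (0, 4, 4); set L[1][0]=4
  eliminate (2,0): mult=-3, new row 2: (0, -16, -20); set L[2][0]=-3
k=1: U[1][1]=4
  eliminate (2,1): mult=-4, new row 2: (0, 0, -4); set L[2][1]=-4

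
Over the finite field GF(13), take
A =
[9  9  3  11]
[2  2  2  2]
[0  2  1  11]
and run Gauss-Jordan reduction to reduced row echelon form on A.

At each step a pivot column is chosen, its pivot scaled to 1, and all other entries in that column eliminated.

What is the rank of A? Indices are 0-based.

step 1: normalize row 0 (÷9) = (1, 1, 9, 7)
  row 1: subtract 2×row0 = (0, 0, 10, 1)
step 2: exchange rows 1,2
step 2: normalize row 1 (÷2) = (0, 1, 7, 12)
  row 0: subtract 1×row1 = (1, 0, 2, 8)
step 3: normalize row 2 (÷10) = (0, 0, 1, 4)
  row 0: subtract 2×row2 = (1, 0, 0, 0)
  row 1: subtract 7×row2 = (0, 1, 0, 10)

rank = 3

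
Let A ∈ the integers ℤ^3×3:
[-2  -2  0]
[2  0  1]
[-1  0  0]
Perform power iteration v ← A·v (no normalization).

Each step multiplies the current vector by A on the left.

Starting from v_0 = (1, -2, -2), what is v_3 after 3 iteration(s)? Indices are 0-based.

v_3 = (2, -10, 4)

v_0 = (1, -2, -2).
v_1 = A·v_0 = (2, 0, -1).
v_2 = A·v_1 = (-4, 3, -2).
v_3 = A·v_2 = (2, -10, 4).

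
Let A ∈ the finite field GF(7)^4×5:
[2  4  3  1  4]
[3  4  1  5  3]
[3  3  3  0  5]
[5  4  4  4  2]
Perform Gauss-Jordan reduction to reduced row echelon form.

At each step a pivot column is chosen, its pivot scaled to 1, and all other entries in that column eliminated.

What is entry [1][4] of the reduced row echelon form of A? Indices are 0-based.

pivot(0,0)=2: scale R0 → (1, 2, 5, 4, 2)
  clear (1,0): R1 −= (3)R0 → (0, 5, 0, 0, 4)
  clear (2,0): R2 −= (3)R0 → (0, 4, 2, 2, 6)
  clear (3,0): R3 −= (5)R0 → (0, 1, 0, 5, 6)
pivot(1,1)=5: scale R1 → (0, 1, 0, 0, 5)
  clear (0,1): R0 −= (2)R1 → (1, 0, 5, 4, 6)
  clear (2,1): R2 −= (4)R1 → (0, 0, 2, 2, 0)
  clear (3,1): R3 −= (1)R1 → (0, 0, 0, 5, 1)
pivot(2,2)=2: scale R2 → (0, 0, 1, 1, 0)
  clear (0,2): R0 −= (5)R2 → (1, 0, 0, 6, 6)
pivot(3,3)=5: scale R3 → (0, 0, 0, 1, 3)
  clear (0,3): R0 −= (6)R3 → (1, 0, 0, 0, 2)
  clear (2,3): R2 −= (1)R3 → (0, 0, 1, 0, 4)

M[1][4] = 5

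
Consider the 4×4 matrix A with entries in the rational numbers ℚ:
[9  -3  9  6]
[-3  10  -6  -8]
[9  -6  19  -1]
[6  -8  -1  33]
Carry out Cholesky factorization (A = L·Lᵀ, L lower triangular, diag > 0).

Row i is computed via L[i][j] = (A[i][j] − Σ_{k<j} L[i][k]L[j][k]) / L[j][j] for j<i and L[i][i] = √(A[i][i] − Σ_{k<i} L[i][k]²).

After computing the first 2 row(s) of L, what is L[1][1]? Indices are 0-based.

Step 1: L[0][0] = √(9) = 3.
  L[1][0] = (-3) / L[0][0] = -1.
Step 2: L[1][1] = √(9) = 3.

L[1][1] = 3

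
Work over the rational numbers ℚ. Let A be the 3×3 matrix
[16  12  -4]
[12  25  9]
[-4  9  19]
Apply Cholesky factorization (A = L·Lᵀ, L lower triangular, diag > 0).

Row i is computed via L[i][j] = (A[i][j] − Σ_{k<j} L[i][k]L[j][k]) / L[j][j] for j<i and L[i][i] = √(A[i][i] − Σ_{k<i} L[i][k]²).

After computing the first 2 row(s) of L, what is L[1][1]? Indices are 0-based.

L[1][1] = 4

Step 1: L[0][0] = √(16) = 4.
  L[1][0] = (12) / L[0][0] = 3.
Step 2: L[1][1] = √(16) = 4.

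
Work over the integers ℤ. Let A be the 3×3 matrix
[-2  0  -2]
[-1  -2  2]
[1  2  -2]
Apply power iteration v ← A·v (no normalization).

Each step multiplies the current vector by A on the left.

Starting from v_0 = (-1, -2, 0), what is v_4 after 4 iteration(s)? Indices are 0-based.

v_0 = (-1, -2, 0).
v_1 = A·v_0 = (2, 5, -5).
v_2 = A·v_1 = (6, -22, 22).
v_3 = A·v_2 = (-56, 82, -82).
v_4 = A·v_3 = (276, -272, 272).

v_4 = (276, -272, 272)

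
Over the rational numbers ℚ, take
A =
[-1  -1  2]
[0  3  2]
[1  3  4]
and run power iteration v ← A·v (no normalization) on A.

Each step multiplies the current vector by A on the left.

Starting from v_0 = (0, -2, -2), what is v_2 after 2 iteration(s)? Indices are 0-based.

v_0 = (0, -2, -2).
v_1 = A·v_0 = (-2, -10, -14).
v_2 = A·v_1 = (-16, -58, -88).

v_2 = (-16, -58, -88)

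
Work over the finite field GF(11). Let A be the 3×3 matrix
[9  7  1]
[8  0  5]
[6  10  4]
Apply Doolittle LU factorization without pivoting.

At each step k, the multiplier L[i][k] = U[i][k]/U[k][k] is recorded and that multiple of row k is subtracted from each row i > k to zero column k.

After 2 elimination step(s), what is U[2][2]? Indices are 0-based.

U[2][2] = 10

[col 0] pivot 9
  R1 -= 7*R0 → (0, 6, 9)  (L[1][0] := 7)
  R2 -= 8*R0 → (0, 9, 7)  (L[2][0] := 8)
[col 1] pivot 6
  R2 -= 7*R1 → (0, 0, 10)  (L[2][1] := 7)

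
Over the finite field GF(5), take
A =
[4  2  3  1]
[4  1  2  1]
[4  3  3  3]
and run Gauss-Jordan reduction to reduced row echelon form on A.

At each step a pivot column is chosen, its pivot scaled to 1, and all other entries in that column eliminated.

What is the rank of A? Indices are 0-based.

rank = 3

pivot(0,0)=4: scale R0 → (1, 3, 2, 4)
  clear (1,0): R1 −= (4)R0 → (0, 4, 4, 0)
  clear (2,0): R2 −= (4)R0 → (0, 1, 0, 2)
pivot(1,1)=4: scale R1 → (0, 1, 1, 0)
  clear (0,1): R0 −= (3)R1 → (1, 0, 4, 4)
  clear (2,1): R2 −= (1)R1 → (0, 0, 4, 2)
pivot(2,2)=4: scale R2 → (0, 0, 1, 3)
  clear (0,2): R0 −= (4)R2 → (1, 0, 0, 2)
  clear (1,2): R1 −= (1)R2 → (0, 1, 0, 2)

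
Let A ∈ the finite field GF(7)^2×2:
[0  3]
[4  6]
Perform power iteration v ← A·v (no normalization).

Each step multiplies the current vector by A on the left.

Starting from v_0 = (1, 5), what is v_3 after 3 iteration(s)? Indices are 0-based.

v_3 = (1, 4)

v_0 = (1, 5).
v_1 = A·v_0 = (1, 6).
v_2 = A·v_1 = (4, 5).
v_3 = A·v_2 = (1, 4).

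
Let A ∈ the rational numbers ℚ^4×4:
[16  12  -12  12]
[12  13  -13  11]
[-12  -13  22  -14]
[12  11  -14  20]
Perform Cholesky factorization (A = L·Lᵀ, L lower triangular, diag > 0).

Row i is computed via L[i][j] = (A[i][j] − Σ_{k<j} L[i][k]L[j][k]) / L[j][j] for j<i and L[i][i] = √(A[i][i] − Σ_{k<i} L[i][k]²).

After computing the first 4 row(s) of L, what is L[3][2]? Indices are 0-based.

Step 1: L[0][0] = √(16) = 4.
  L[1][0] = (12) / L[0][0] = 3.
Step 2: L[1][1] = √(4) = 2.
  L[2][0] = (-12) / L[0][0] = -3.
  L[2][1] = (-4) / L[1][1] = -2.
Step 3: L[2][2] = √(9) = 3.
  L[3][0] = (12) / L[0][0] = 3.
  L[3][1] = (2) / L[1][1] = 1.
  L[3][2] = (-3) / L[2][2] = -1.
Step 4: L[3][3] = √(9) = 3.

L[3][2] = -1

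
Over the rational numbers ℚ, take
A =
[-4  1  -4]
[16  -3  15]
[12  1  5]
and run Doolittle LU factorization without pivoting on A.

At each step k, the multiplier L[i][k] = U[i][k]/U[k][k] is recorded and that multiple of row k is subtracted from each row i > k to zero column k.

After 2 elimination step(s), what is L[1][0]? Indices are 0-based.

L[1][0] = -4

k=0: U[0][0]=-4
  eliminate (1,0): mult=-4, new row 1: (0, 1, -1); set L[1][0]=-4
  eliminate (2,0): mult=-3, new row 2: (0, 4, -7); set L[2][0]=-3
k=1: U[1][1]=1
  eliminate (2,1): mult=4, new row 2: (0, 0, -3); set L[2][1]=4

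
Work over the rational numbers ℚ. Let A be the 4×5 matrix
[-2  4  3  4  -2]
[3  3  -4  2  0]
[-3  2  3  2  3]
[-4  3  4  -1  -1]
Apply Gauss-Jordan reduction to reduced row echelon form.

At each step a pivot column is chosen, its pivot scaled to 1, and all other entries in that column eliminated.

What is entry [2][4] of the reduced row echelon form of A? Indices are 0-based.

step 1: normalize row 0 (÷-2) = (1, -2, -3/2, -2, 1)
  row 1: subtract 3×row0 = (0, 9, 1/2, 8, -3)
  row 2: subtract -3×row0 = (0, -4, -3/2, -4, 6)
  row 3: subtract -4×row0 = (0, -5, -2, -9, 3)
step 2: normalize row 1 (÷9) = (0, 1, 1/18, 8/9, -1/3)
  row 0: subtract -2×row1 = (1, 0, -25/18, -2/9, 1/3)
  row 2: subtract -4×row1 = (0, 0, -23/18, -4/9, 14/3)
  row 3: subtract -5×row1 = (0, 0, -31/18, -41/9, 4/3)
step 3: normalize row 2 (÷-23/18) = (0, 0, 1, 8/23, -84/23)
  row 0: subtract -25/18×row2 = (1, 0, 0, 6/23, -109/23)
  row 1: subtract 1/18×row2 = (0, 1, 0, 20/23, -3/23)
  row 3: subtract -31/18×row2 = (0, 0, 0, -91/23, -114/23)
step 4: normalize row 3 (÷-91/23) = (0, 0, 0, 1, 114/91)
  row 0: subtract 6/23×row3 = (1, 0, 0, 0, -461/91)
  row 1: subtract 20/23×row3 = (0, 1, 0, 0, -111/91)
  row 2: subtract 8/23×row3 = (0, 0, 1, 0, -372/91)

M[2][4] = -372/91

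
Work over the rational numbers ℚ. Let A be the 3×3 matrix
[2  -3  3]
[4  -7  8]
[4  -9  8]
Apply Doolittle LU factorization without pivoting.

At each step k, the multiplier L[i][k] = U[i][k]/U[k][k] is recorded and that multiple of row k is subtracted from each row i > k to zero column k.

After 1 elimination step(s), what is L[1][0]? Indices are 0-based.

L[1][0] = 2

Step 1: pivot at (0,0) is 2.
  row1 ← row1 − (2)·row0  ⇒  L[1][0]=2, U row1=(0, -1, 2)
  row2 ← row2 − (2)·row0  ⇒  L[2][0]=2, U row2=(0, -3, 2)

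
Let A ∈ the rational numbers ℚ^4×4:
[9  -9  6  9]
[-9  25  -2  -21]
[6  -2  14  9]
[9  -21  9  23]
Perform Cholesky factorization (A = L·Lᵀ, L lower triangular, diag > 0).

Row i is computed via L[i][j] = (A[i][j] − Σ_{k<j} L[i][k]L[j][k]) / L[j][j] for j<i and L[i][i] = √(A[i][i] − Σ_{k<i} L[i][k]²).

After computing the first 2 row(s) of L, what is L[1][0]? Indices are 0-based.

L[1][0] = -3

Step 1: L[0][0] = √(9) = 3.
  L[1][0] = (-9) / L[0][0] = -3.
Step 2: L[1][1] = √(16) = 4.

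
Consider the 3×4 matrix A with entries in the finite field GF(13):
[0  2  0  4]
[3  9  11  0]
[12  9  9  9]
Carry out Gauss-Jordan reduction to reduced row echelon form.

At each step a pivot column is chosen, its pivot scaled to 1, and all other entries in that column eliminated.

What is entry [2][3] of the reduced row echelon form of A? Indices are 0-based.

M[2][3] = 6

[1] R0 <-> R1
[1] R0 /= 3  ⇒  (1, 3, 8, 0)
     R2 -= 12·R0  ⇒  (0, 12, 4, 9)
[2] R1 /= 2  ⇒  (0, 1, 0, 2)
     R0 -= 3·R1  ⇒  (1, 0, 8, 7)
     R2 -= 12·R1  ⇒  (0, 0, 4, 11)
[3] R2 /= 4  ⇒  (0, 0, 1, 6)
     R0 -= 8·R2  ⇒  (1, 0, 0, 11)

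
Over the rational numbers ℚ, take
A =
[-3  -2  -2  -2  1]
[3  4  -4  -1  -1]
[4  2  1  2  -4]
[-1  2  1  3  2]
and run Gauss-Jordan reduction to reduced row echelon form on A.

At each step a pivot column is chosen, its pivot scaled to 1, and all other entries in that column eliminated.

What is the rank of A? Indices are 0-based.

rank = 4

step 1: normalize row 0 (÷-3) = (1, 2/3, 2/3, 2/3, -1/3)
  row 1: subtract 3×row0 = (0, 2, -6, -3, 0)
  row 2: subtract 4×row0 = (0, -2/3, -5/3, -2/3, -8/3)
  row 3: subtract -1×row0 = (0, 8/3, 5/3, 11/3, 5/3)
step 2: normalize row 1 (÷2) = (0, 1, -3, -3/2, 0)
  row 0: subtract 2/3×row1 = (1, 0, 8/3, 5/3, -1/3)
  row 2: subtract -2/3×row1 = (0, 0, -11/3, -5/3, -8/3)
  row 3: subtract 8/3×row1 = (0, 0, 29/3, 23/3, 5/3)
step 3: normalize row 2 (÷-11/3) = (0, 0, 1, 5/11, 8/11)
  row 0: subtract 8/3×row2 = (1, 0, 0, 5/11, -25/11)
  row 1: subtract -3×row2 = (0, 1, 0, -3/22, 24/11)
  row 3: subtract 29/3×row2 = (0, 0, 0, 36/11, -59/11)
step 4: normalize row 3 (÷36/11) = (0, 0, 0, 1, -59/36)
  row 0: subtract 5/11×row3 = (1, 0, 0, 0, -55/36)
  row 1: subtract -3/22×row3 = (0, 1, 0, 0, 47/24)
  row 2: subtract 5/11×row3 = (0, 0, 1, 0, 53/36)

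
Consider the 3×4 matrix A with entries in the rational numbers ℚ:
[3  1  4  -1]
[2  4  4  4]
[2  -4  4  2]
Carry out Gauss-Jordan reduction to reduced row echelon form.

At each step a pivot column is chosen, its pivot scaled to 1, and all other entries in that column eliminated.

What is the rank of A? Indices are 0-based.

step 1: normalize row 0 (÷3) = (1, 1/3, 4/3, -1/3)
  row 1: subtract 2×row0 = (0, 10/3, 4/3, 14/3)
  row 2: subtract 2×row0 = (0, -14/3, 4/3, 8/3)
step 2: normalize row 1 (÷10/3) = (0, 1, 2/5, 7/5)
  row 0: subtract 1/3×row1 = (1, 0, 6/5, -4/5)
  row 2: subtract -14/3×row1 = (0, 0, 16/5, 46/5)
step 3: normalize row 2 (÷16/5) = (0, 0, 1, 23/8)
  row 0: subtract 6/5×row2 = (1, 0, 0, -17/4)
  row 1: subtract 2/5×row2 = (0, 1, 0, 1/4)

rank = 3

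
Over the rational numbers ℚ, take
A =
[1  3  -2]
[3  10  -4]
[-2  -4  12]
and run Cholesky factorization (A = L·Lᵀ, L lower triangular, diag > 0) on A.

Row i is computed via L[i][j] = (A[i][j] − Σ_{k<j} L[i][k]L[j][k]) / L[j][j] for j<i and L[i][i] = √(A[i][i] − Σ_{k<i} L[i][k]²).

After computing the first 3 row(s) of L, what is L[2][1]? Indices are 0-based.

Step 1: L[0][0] = √(1) = 1.
  L[1][0] = (3) / L[0][0] = 3.
Step 2: L[1][1] = √(1) = 1.
  L[2][0] = (-2) / L[0][0] = -2.
  L[2][1] = (2) / L[1][1] = 2.
Step 3: L[2][2] = √(4) = 2.

L[2][1] = 2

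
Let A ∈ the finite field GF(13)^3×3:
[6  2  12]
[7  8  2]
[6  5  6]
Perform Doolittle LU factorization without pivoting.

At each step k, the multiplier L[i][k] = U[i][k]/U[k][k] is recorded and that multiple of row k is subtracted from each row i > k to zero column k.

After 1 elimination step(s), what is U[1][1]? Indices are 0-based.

Step 1: pivot at (0,0) is 6.
  row1 ← row1 − (12)·row0  ⇒  L[1][0]=12, U row1=(0, 10, 1)
  row2 ← row2 − (1)·row0  ⇒  L[2][0]=1, U row2=(0, 3, 7)

U[1][1] = 10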